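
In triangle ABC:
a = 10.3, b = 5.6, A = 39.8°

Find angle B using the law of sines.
a/sin(A) = b/sin(B)  ⇒  sin(B) = b·sin(A)/a = 5.6·sin(39.8°)/10.3
sin(39.8°) ≈ 0.64011
sin(B) ≈ 5.6·0.64011/10.3 ≈ 3.58461/10.3 ≈ 0.348021
B = arcsin(0.348021) ≈ 20.3663°
(Since b ≤ a we need B ≤ A, so the obtuse alternative 180° − 20.3663° ≈ 159.634° is rejected.)

B = 20.37°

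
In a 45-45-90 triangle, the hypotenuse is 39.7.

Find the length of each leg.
In a 45-45-90 triangle hypotenuse = leg·√2, so leg = hypotenuse/√2.
Leg = 39.7/√2 ≈ 39.7/1.41421 ≈ 28.0721

Each leg = 28.07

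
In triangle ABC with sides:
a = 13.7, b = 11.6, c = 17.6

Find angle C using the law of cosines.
c² = a² + b² − 2ab·cos(C)  ⇒  cos(C) = (a² + b² − c²)/(2ab)
cos(C) = (13.7² + 11.6² − 17.6²)/(2·13.7·11.6) = (187.69 + 134.56 − 309.76)/317.84 = 12.49/317.84 ≈ 0.0392965
C = arccos(0.0392965) ≈ 87.7479°

C = 87.75°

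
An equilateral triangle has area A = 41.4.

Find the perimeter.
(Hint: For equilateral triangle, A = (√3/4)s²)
A = (√3/4)s²  ⇒  s² = 4A/√3 = 4·41.4/√3 = 165.6/1.73205 ≈ 95.6092
s ≈ √95.6092 ≈ 9.778
Perimeter = 3s ≈ 3·9.778 ≈ 29.334

Perimeter = 29.33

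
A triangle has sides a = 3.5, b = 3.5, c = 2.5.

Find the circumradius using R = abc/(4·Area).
First find the area with Heron's formula.
s = (3.5 + 3.5 + 2.5)/2 = 4.75
Area = √(s(s−a)(s−b)(s−c)) = √(4.75·1.25·1.25·2.25) ≈ √16.6992 ≈ 4.08647
abc = 3.5·3.5·2.5 = 30.625
R = abc/(4·Area) ≈ 30.625/(4·4.08647) = 30.625/16.3459 ≈ 1.87356

R = 1.874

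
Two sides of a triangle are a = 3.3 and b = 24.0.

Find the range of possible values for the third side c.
Triangle inequality: |a − b| < c < a + b
|a − b| = |3.3 − 24.0| = 20.7
a + b = 3.3 + 24.0 = 27.3

20.7 < c < 27.3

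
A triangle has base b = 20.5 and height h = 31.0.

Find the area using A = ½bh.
A = ½·b·h = ½·20.5·31.0 = ½·635.5 = 317.75

Area = 317.75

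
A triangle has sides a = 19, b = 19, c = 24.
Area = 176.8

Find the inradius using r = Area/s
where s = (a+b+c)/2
s = (19 + 19 + 24)/2 = 62/2 = 31
r = Area/s = 176.8/31 ≈ 5.70323

r = 5.703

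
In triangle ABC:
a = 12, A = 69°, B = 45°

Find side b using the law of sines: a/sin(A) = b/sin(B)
a/sin(A) = b/sin(B)  ⇒  b = a·sin(B)/sin(A) = 12·sin(45°)/sin(69°)
sin(45°) ≈ 0.707107, sin(69°) ≈ 0.93358
b ≈ 12·0.707107/0.93358 ≈ 8.48528/0.93358 ≈ 9.08897

b = 9.089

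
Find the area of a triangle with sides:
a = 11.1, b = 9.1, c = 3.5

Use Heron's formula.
s = (11.1 + 9.1 + 3.5)/2 = 23.7/2 = 11.85
s − a = 0.75, s − b = 2.75, s − c = 8.35
s(s−a)(s−b)(s−c) = 11.85·0.75·2.75·8.35 ≈ 204.079
Area = √204.079 ≈ 14.2856

Area = 14.29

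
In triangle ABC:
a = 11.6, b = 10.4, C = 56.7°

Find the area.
Two sides and the included angle (SAS): A = ½·a·b·sin(C) = ½·11.6·10.4·sin(56.7°)
sin(56.7°) ≈ 0.835807
A ≈ ½·120.64·0.835807 = 60.32·0.835807 ≈ 50.4159

Area = 50.42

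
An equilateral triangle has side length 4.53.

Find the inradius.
r = Area/s with s the semi-perimeter.
Area = (√3/4)·4.53² = (√3/4)·20.5209 ≈ 0.433013·20.5209 ≈ 8.88581
s = 3·4.53/2 = 6.795
r ≈ 8.88581/6.795 ≈ 1.3077
(Equivalently r = side/(2√3) = 4.53/3.4641 ≈ 1.3077.)

r = 1.308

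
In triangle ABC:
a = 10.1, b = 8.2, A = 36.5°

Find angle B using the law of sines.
a/sin(A) = b/sin(B)  ⇒  sin(B) = b·sin(A)/a = 8.2·sin(36.5°)/10.1
sin(36.5°) ≈ 0.594823
sin(B) ≈ 8.2·0.594823/10.1 ≈ 4.87755/10.1 ≈ 0.482925
B = arcsin(0.482925) ≈ 28.8766°
(Since b ≤ a we need B ≤ A, so the obtuse alternative 180° − 28.8766° ≈ 151.123° is rejected.)

B = 28.88°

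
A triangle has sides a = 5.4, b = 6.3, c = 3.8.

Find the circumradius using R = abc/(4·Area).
First find the area with Heron's formula.
s = (5.4 + 6.3 + 3.8)/2 = 7.75
Area = √(s(s−a)(s−b)(s−c)) = √(7.75·2.35·1.45·3.95) ≈ √104.312 ≈ 10.2133
abc = 5.4·6.3·3.8 = 129.276
R = abc/(4·Area) ≈ 129.276/(4·10.2133) = 129.276/40.8533 ≈ 3.16439

R = 3.164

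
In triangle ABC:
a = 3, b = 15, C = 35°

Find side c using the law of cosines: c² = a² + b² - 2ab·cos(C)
c² = 3² + 15² − 2·3·15·cos(35°)
cos(35°) ≈ 0.819152
c² ≈ 9 + 225 − 90·(0.819152) ≈ 234 − 73.7237 ≈ 160.276
c ≈ √160.276 ≈ 12.66

c = 12.66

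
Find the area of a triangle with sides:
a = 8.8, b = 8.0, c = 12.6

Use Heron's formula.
s = (8.8 + 8.0 + 12.6)/2 = 29.4/2 = 14.7
s − a = 5.9, s − b = 6.7, s − c = 2.1
s(s−a)(s−b)(s−c) = 14.7·5.9·6.7·2.1 ≈ 1220.29
Area = √1220.29 ≈ 34.9327

Area = 34.93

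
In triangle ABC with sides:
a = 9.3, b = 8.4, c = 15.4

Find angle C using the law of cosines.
c² = a² + b² − 2ab·cos(C)  ⇒  cos(C) = (a² + b² − c²)/(2ab)
cos(C) = (9.3² + 8.4² − 15.4²)/(2·9.3·8.4) = (86.49 + 70.56 − 237.16)/156.24 = -80.11/156.24 ≈ -0.512737
C = arccos(-0.512737) ≈ 120.846°

C = 120.8°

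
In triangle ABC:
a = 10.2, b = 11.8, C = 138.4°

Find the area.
Two sides and the included angle (SAS): A = ½·a·b·sin(C) = ½·10.2·11.8·sin(138.4°)
sin(138.4°) ≈ 0.663926
A ≈ ½·120.36·0.663926 = 60.18·0.663926 ≈ 39.9551

Area = 39.96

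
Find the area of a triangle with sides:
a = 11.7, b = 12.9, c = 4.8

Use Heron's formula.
s = (11.7 + 12.9 + 4.8)/2 = 29.4/2 = 14.7
s − a = 3, s − b = 1.8, s − c = 9.9
s(s−a)(s−b)(s−c) = 14.7·3·1.8·9.9 ≈ 785.862
Area = √785.862 ≈ 28.0332

Area = 28.03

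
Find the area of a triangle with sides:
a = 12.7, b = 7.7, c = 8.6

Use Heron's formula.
s = (12.7 + 7.7 + 8.6)/2 = 29/2 = 14.5
s − a = 1.8, s − b = 6.8, s − c = 5.9
s(s−a)(s−b)(s−c) = 14.5·1.8·6.8·5.9 ≈ 1047.13
Area = √1047.13 ≈ 32.3594

Area = 32.36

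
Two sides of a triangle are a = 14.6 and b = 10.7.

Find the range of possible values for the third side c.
Triangle inequality: |a − b| < c < a + b
|a − b| = |14.6 − 10.7| = 3.9
a + b = 14.6 + 10.7 = 25.3

3.9 < c < 25.3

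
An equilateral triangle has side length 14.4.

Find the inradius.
r = Area/s with s the semi-perimeter.
Area = (√3/4)·14.4² = (√3/4)·207.36 ≈ 0.433013·207.36 ≈ 89.7895
s = 3·14.4/2 = 21.6
r ≈ 89.7895/21.6 ≈ 4.15692
(Equivalently r = side/(2√3) = 14.4/3.4641 ≈ 4.15692.)

r = 4.157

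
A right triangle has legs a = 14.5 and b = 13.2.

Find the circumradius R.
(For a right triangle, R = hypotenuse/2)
Hypotenuse c = √(a² + b²) = √(210.25 + 174.24) = √384.49 ≈ 19.6084
R = c/2 ≈ 19.6084/2 ≈ 9.80421

R = 9.804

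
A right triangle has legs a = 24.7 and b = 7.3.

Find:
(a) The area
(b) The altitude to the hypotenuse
(a) The legs are perpendicular, so Area = ½·a·b = ½·24.7·7.3 = ½·180.31 = 90.155
(b) Hypotenuse c = √(a² + b²) = √(610.09 + 53.29) = √663.38 ≈ 25.7562
    Area = ½·c·h_c  ⇒  h_c = 2·Area/c = 180.31/25.7562 ≈ 7.00065

Area = 90.155, h_c = 7.001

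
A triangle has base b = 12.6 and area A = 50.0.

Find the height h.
A = ½·b·h  ⇒  h = 2A/b = 2·50.0/12.6 = 100/12.6 ≈ 7.93651

h = 7.937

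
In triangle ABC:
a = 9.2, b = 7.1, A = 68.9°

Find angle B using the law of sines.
a/sin(A) = b/sin(B)  ⇒  sin(B) = b·sin(A)/a = 7.1·sin(68.9°)/9.2
sin(68.9°) ≈ 0.932954
sin(B) ≈ 7.1·0.932954/9.2 ≈ 6.62397/9.2 ≈ 0.719997
B = arcsin(0.719997) ≈ 46.0542°
(Since b ≤ a we need B ≤ A, so the obtuse alternative 180° − 46.0542° ≈ 133.946° is rejected.)

B = 46.05°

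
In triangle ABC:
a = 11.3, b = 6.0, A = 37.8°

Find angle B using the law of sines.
a/sin(A) = b/sin(B)  ⇒  sin(B) = b·sin(A)/a = 6.0·sin(37.8°)/11.3
sin(37.8°) ≈ 0.612907
sin(B) ≈ 6.0·0.612907/11.3 ≈ 3.67744/11.3 ≈ 0.325437
B = arcsin(0.325437) ≈ 18.9921°
(Since b ≤ a we need B ≤ A, so the obtuse alternative 180° − 18.9921° ≈ 161.008° is rejected.)

B = 18.99°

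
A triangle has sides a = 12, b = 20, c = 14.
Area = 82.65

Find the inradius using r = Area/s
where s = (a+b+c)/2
s = (12 + 20 + 14)/2 = 46/2 = 23
r = Area/s = 82.65/23 ≈ 3.59348

r = 3.593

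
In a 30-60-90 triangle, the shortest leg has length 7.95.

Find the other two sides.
In a 30-60-90 triangle the sides are in ratio 1 : √3 : 2 (short leg : long leg : hypotenuse).
Long leg = 7.95·√3 ≈ 7.95·1.73205 ≈ 13.7698
Hypotenuse = 2·7.95 = 15.9

Long leg = 7.95√3 = 13.77, Hypotenuse = 15.9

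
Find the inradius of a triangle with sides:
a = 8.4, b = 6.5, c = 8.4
r = Area/s where s is the semi-perimeter.
s = (8.4 + 6.5 + 8.4)/2 = 23.3/2 = 11.65
Area = √(s(s−a)(s−b)(s−c)) = √(11.65·3.25·5.15·3.25) ≈ √633.724 ≈ 25.1739
r ≈ 25.1739/11.65 ≈ 2.16085

r = 2.161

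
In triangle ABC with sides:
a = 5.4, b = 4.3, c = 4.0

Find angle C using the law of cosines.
c² = a² + b² − 2ab·cos(C)  ⇒  cos(C) = (a² + b² − c²)/(2ab)
cos(C) = (5.4² + 4.3² − 4.0²)/(2·5.4·4.3) = (29.16 + 18.49 − 16)/46.44 = 31.65/46.44 ≈ 0.681525
C = arccos(0.681525) ≈ 47.0371°

C = 47.04°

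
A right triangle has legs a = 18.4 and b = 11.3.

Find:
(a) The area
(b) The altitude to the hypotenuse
(a) The legs are perpendicular, so Area = ½·a·b = ½·18.4·11.3 = ½·207.92 = 103.96
(b) Hypotenuse c = √(a² + b²) = √(338.56 + 127.69) = √466.25 ≈ 21.5928
    Area = ½·c·h_c  ⇒  h_c = 2·Area/c = 207.92/21.5928 ≈ 9.62913

Area = 103.96, h_c = 9.629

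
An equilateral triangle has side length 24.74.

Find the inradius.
r = Area/s with s the semi-perimeter.
Area = (√3/4)·24.74² = (√3/4)·612.0676 ≈ 0.433013·612.0676 ≈ 265.033
s = 3·24.74/2 = 37.11
r ≈ 265.033/37.11 ≈ 7.14182
(Equivalently r = side/(2√3) = 24.74/3.4641 ≈ 7.14182.)

r = 7.142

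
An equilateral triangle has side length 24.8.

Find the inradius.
r = Area/s with s the semi-perimeter.
Area = (√3/4)·24.8² = (√3/4)·615.04 ≈ 0.433013·615.04 ≈ 266.32
s = 3·24.8/2 = 37.2
r ≈ 266.32/37.2 ≈ 7.15914
(Equivalently r = side/(2√3) = 24.8/3.4641 ≈ 7.15914.)

r = 7.159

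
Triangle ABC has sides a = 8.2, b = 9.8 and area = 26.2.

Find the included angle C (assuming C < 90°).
Area = ½·a·b·sin(C)  ⇒  sin(C) = 2·Area/(a·b) = 2·26.2/(8.2·9.8) = 52.4/80.36 ≈ 0.652066
C = arcsin(0.652066) ≈ 40.6975° (taking the acute solution since C < 90°)

C = 40.7°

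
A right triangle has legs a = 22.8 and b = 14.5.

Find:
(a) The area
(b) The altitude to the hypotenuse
(a) The legs are perpendicular, so Area = ½·a·b = ½·22.8·14.5 = ½·330.6 = 165.3
(b) Hypotenuse c = √(a² + b²) = √(519.84 + 210.25) = √730.09 ≈ 27.0202
    Area = ½·c·h_c  ⇒  h_c = 2·Area/c = 330.6/27.0202 ≈ 12.2353

Area = 165.3, h_c = 12.24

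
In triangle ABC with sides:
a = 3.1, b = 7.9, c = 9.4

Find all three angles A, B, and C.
Law of cosines for each angle (a² = 9.61, b² = 62.41, c² = 88.36):
cos(A) = (b² + c² − a²)/(2bc) = (62.41 + 88.36 − 9.61)/(2·7.9·9.4) = 141.16/148.52 ≈ 0.950444  ⇒  A ≈ 18.1132°
cos(B) = (a² + c² − b²)/(2ac) = (9.61 + 88.36 − 62.41)/(2·3.1·9.4) = 35.56/58.28 ≈ 0.610158  ⇒  B ≈ 52.3991°
cos(C) = (a² + b² − c²)/(2ab) = (9.61 + 62.41 − 88.36)/(2·3.1·7.9) = -16.34/48.98 ≈ -0.333606  ⇒  C ≈ 109.488°
Check: A + B + C ≈ 180°

A = 18.11°, B = 52.4°, C = 109.5°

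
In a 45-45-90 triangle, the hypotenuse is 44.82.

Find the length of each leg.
In a 45-45-90 triangle hypotenuse = leg·√2, so leg = hypotenuse/√2.
Leg = 44.82/√2 ≈ 44.82/1.41421 ≈ 31.6925

Each leg = 31.69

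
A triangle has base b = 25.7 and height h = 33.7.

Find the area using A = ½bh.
A = ½·b·h = ½·25.7·33.7 = ½·866.09 = 433.045

Area = 433.045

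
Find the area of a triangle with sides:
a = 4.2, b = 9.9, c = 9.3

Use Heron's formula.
s = (4.2 + 9.9 + 9.3)/2 = 23.4/2 = 11.7
s − a = 7.5, s − b = 1.8, s − c = 2.4
s(s−a)(s−b)(s−c) = 11.7·7.5·1.8·2.4 ≈ 379.08
Area = √379.08 ≈ 19.47

Area = 19.47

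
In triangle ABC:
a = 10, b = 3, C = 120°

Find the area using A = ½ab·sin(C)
A = ½·a·b·sin(C) = ½·10·3·sin(120°)
sin(120°) ≈ 0.866025
A ≈ ½·30·0.866025 = 15·0.866025 ≈ 12.9904

Area = 12.99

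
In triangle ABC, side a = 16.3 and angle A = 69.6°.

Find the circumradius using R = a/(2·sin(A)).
R = a/(2·sin(A)) = 16.3/(2·sin(69.6°))
sin(69.6°) ≈ 0.937282
R ≈ 16.3/(2·0.937282) = 16.3/1.87456 ≈ 8.69536

R = 8.695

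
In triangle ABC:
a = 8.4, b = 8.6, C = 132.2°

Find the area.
Two sides and the included angle (SAS): A = ½·a·b·sin(C) = ½·8.4·8.6·sin(132.2°)
sin(132.2°) ≈ 0.740805
A ≈ ½·72.24·0.740805 = 36.12·0.740805 ≈ 26.7579

Area = 26.76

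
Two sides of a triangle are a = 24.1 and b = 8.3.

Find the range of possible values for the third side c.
Triangle inequality: |a − b| < c < a + b
|a − b| = |24.1 − 8.3| = 15.8
a + b = 24.1 + 8.3 = 32.4

15.8 < c < 32.4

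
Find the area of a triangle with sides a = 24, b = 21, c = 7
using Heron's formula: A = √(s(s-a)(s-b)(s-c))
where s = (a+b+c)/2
s = (24 + 21 + 7)/2 = 52/2 = 26
s − a = 2, s − b = 5, s − c = 19
s(s−a)(s−b)(s−c) = 26·2·5·19 = 4940
Area = √4940 ≈ 70.2851

s = 26.0, Area = 70.29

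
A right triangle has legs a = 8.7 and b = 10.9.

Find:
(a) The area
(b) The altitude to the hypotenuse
(a) The legs are perpendicular, so Area = ½·a·b = ½·8.7·10.9 = ½·94.83 = 47.415
(b) Hypotenuse c = √(a² + b²) = √(75.69 + 118.81) = √194.5 ≈ 13.9463
    Area = ½·c·h_c  ⇒  h_c = 2·Area/c = 94.83/13.9463 ≈ 6.79964

Area = 47.415, h_c = 6.8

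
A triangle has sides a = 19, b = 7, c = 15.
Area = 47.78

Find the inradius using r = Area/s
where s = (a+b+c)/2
s = (19 + 7 + 15)/2 = 41/2 = 20.5
r = Area/s = 47.78/20.5 ≈ 2.33073

r = 2.331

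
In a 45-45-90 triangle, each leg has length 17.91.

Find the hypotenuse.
In a 45-45-90 triangle the sides are in ratio 1 : 1 : √2, so hypotenuse = leg·√2.
Hypotenuse = 17.91·√2 ≈ 17.91·1.41421 ≈ 25.3286

Hypotenuse = 17.91√2 = 25.33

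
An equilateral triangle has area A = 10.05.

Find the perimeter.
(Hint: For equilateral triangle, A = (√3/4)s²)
A = (√3/4)s²  ⇒  s² = 4A/√3 = 4·10.05/√3 = 40.2/1.73205 ≈ 23.2095
s ≈ √23.2095 ≈ 4.81762
Perimeter = 3s ≈ 3·4.81762 ≈ 14.4529

Perimeter = 14.45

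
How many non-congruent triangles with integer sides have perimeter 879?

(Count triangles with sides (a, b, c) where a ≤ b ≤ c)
Let a ≤ b ≤ c with a + b + c = 879. The only binding inequality is a + b > c, i.e. 879 − c > c, so c < 879/2; and c ≥ 879/3 since c is the largest side.
So 293 ≤ c ≤ 439. For each c, b runs from ⌈(879 − c)/2⌉ up to c (then a = 879 − b − c satisfies 1 ≤ a ≤ b automatically), giving c − ⌈(879 − c)/2⌉ + 1 choices.
Summing over c: 1 + 2 + 4 + 5 + … + 218 + 220  (147 terms, c = 293, …, 439) = 16207
Check (closed form: nearest integer to p²/48 for even p, (p+3)²/48 for odd p): (879+3)²/48 = 882²/48 = 777924/48 ≈ 16206.75 → 16207

16207 triangles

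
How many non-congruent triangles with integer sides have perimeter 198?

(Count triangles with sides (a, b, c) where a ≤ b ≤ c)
Let a ≤ b ≤ c with a + b + c = 198. The only binding inequality is a + b > c, i.e. 198 − c > c, so c < 198/2; and c ≥ 198/3 since c is the largest side.
So 66 ≤ c ≤ 98. For each c, b runs from ⌈(198 − c)/2⌉ up to c (then a = 198 − b − c satisfies 1 ≤ a ≤ b automatically), giving c − ⌈(198 − c)/2⌉ + 1 choices.
Summing over c: 1 + 2 + 4 + 5 + … + 47 + 49  (33 terms, c = 66, …, 98) = 817
Check (closed form: nearest integer to p²/48 for even p, (p+3)²/48 for odd p): 198²/48 = 39204/48 ≈ 816.75 → 817

817 triangles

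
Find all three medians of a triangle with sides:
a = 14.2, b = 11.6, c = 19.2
Median formula: m_a = ½√(2b² + 2c² − a²) (and cyclically). a² = 201.64, b² = 134.56, c² = 368.64.
m_a = ½√(2·134.56 + 2·368.64 − 201.64) = ½√804.76 ≈ ½·28.3683 ≈ 14.1841
m_b = ½√(2·201.64 + 2·368.64 − 134.56) = ½√1006 ≈ ½·31.7175 ≈ 15.8588
m_c = ½√(2·201.64 + 2·134.56 − 368.64) = ½√303.76 ≈ ½·17.4287 ≈ 8.71436

m_a = 14.18, m_b = 15.86, m_c = 8.714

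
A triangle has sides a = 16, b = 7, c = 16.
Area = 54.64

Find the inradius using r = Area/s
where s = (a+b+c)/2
s = (16 + 7 + 16)/2 = 39/2 = 19.5
r = Area/s = 54.64/19.5 ≈ 2.80205

r = 2.802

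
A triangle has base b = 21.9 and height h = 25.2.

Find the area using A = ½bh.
A = ½·b·h = ½·21.9·25.2 = ½·551.88 = 275.94

Area = 275.94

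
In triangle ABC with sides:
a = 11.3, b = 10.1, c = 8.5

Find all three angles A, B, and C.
Law of cosines for each angle (a² = 127.69, b² = 102.01, c² = 72.25):
cos(A) = (b² + c² − a²)/(2bc) = (102.01 + 72.25 − 127.69)/(2·10.1·8.5) = 46.57/171.7 ≈ 0.271229  ⇒  A ≈ 74.2626°
cos(B) = (a² + c² − b²)/(2ac) = (127.69 + 72.25 − 102.01)/(2·11.3·8.5) = 97.93/192.1 ≈ 0.509787  ⇒  B ≈ 59.3504°
cos(C) = (a² + b² − c²)/(2ab) = (127.69 + 102.01 − 72.25)/(2·11.3·10.1) = 157.45/228.26 ≈ 0.689784  ⇒  C ≈ 46.387°
Check: A + B + C ≈ 180°

A = 74.26°, B = 59.35°, C = 46.39°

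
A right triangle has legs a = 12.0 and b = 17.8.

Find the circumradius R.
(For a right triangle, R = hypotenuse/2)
Hypotenuse c = √(a² + b²) = √(144 + 316.84) = √460.84 ≈ 21.4672
R = c/2 ≈ 21.4672/2 ≈ 10.7336

R = 10.73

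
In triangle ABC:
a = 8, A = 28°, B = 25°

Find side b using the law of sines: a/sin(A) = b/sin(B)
a/sin(A) = b/sin(B)  ⇒  b = a·sin(B)/sin(A) = 8·sin(25°)/sin(28°)
sin(25°) ≈ 0.422618, sin(28°) ≈ 0.469472
b ≈ 8·0.422618/0.469472 ≈ 3.38095/0.469472 ≈ 7.2016

b = 7.202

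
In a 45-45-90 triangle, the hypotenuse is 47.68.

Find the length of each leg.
In a 45-45-90 triangle hypotenuse = leg·√2, so leg = hypotenuse/√2.
Leg = 47.68/√2 ≈ 47.68/1.41421 ≈ 33.7149

Each leg = 33.71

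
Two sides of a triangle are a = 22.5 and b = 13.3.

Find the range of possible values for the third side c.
Triangle inequality: |a − b| < c < a + b
|a − b| = |22.5 − 13.3| = 9.2
a + b = 22.5 + 13.3 = 35.8

9.2 < c < 35.8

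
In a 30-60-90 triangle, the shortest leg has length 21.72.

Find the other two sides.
In a 30-60-90 triangle the sides are in ratio 1 : √3 : 2 (short leg : long leg : hypotenuse).
Long leg = 21.72·√3 ≈ 21.72·1.73205 ≈ 37.6201
Hypotenuse = 2·21.72 = 43.44

Long leg = 21.72√3 = 37.62, Hypotenuse = 43.44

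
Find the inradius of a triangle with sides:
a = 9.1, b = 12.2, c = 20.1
r = Area/s where s is the semi-perimeter.
s = (9.1 + 12.2 + 20.1)/2 = 41.4/2 = 20.7
Area = √(s(s−a)(s−b)(s−c)) = √(20.7·11.6·8.5·0.6) ≈ √1224.61 ≈ 34.9945
r ≈ 34.9945/20.7 ≈ 1.69055

r = 1.691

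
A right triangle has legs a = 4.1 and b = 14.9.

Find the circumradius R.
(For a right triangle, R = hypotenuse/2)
Hypotenuse c = √(a² + b²) = √(16.81 + 222.01) = √238.82 ≈ 15.4538
R = c/2 ≈ 15.4538/2 ≈ 7.7269

R = 7.727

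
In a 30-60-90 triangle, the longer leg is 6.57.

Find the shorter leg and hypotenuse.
In a 30-60-90 triangle the sides are in ratio 1 : √3 : 2, so short leg = long leg/√3 and hypotenuse = 2·(short leg).
Short leg = 6.57/√3 ≈ 6.57/1.73205 ≈ 3.79319
Hypotenuse = 2·3.79319 ≈ 7.58638

Short leg = 3.793, Hypotenuse = 7.586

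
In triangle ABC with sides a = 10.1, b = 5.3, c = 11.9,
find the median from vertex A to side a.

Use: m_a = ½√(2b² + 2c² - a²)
m_a = ½√(2·5.3² + 2·11.9² − 10.1²) = ½√(2·28.09 + 2·141.61 − 102.01) = ½√(56.18 + 283.22 − 102.01) = ½√237.39
√237.39 ≈ 15.4075, so m_a ≈ 7.70373

m_a = 7.704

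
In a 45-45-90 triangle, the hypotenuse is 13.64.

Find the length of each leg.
In a 45-45-90 triangle hypotenuse = leg·√2, so leg = hypotenuse/√2.
Leg = 13.64/√2 ≈ 13.64/1.41421 ≈ 9.64494

Each leg = 9.645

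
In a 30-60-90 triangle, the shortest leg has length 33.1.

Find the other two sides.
In a 30-60-90 triangle the sides are in ratio 1 : √3 : 2 (short leg : long leg : hypotenuse).
Long leg = 33.1·√3 ≈ 33.1·1.73205 ≈ 57.3309
Hypotenuse = 2·33.1 = 66.2

Long leg = 33.1√3 = 57.33, Hypotenuse = 66.2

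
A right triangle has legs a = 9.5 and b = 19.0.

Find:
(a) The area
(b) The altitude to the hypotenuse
(a) The legs are perpendicular, so Area = ½·a·b = ½·9.5·19.0 = ½·180.5 = 90.25
(b) Hypotenuse c = √(a² + b²) = √(90.25 + 361) = √451.25 ≈ 21.2426
    Area = ½·c·h_c  ⇒  h_c = 2·Area/c = 180.5/21.2426 ≈ 8.49706

Area = 90.25, h_c = 8.497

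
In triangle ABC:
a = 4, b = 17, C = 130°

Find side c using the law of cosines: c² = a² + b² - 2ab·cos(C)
c² = 4² + 17² − 2·4·17·cos(130°)
cos(130°) ≈ -0.642788
c² ≈ 16 + 289 − 136·(-0.642788) ≈ 305 + 87.4191 ≈ 392.419
c ≈ √392.419 ≈ 19.8096

c = 19.81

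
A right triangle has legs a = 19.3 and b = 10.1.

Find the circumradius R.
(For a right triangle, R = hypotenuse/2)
Hypotenuse c = √(a² + b²) = √(372.49 + 102.01) = √474.5 ≈ 21.783
R = c/2 ≈ 21.783/2 ≈ 10.8915

R = 10.89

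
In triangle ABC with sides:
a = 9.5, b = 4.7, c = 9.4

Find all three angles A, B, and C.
Law of cosines for each angle (a² = 90.25, b² = 22.09, c² = 88.36):
cos(A) = (b² + c² − a²)/(2bc) = (22.09 + 88.36 − 90.25)/(2·4.7·9.4) = 20.2/88.36 ≈ 0.22861  ⇒  A ≈ 76.7847°
cos(B) = (a² + c² − b²)/(2ac) = (90.25 + 88.36 − 22.09)/(2·9.5·9.4) = 156.52/178.6 ≈ 0.876372  ⇒  B ≈ 28.7923°
cos(C) = (a² + b² − c²)/(2ab) = (90.25 + 22.09 − 88.36)/(2·9.5·4.7) = 23.98/89.3 ≈ 0.268533  ⇒  C ≈ 74.423°
Check: A + B + C ≈ 180°

A = 76.78°, B = 28.79°, C = 74.42°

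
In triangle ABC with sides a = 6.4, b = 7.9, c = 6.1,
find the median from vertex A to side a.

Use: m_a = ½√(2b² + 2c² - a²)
m_a = ½√(2·7.9² + 2·6.1² − 6.4²) = ½√(2·62.41 + 2·37.21 − 40.96) = ½√(124.82 + 74.42 − 40.96) = ½√158.28
√158.28 ≈ 12.5809, so m_a ≈ 6.29047

m_a = 6.29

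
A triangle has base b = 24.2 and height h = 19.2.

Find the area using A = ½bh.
A = ½·b·h = ½·24.2·19.2 = ½·464.64 = 232.32

Area = 232.32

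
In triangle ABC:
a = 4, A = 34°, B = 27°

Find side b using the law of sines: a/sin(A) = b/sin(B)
a/sin(A) = b/sin(B)  ⇒  b = a·sin(B)/sin(A) = 4·sin(27°)/sin(34°)
sin(27°) ≈ 0.45399, sin(34°) ≈ 0.559193
b ≈ 4·0.45399/0.559193 ≈ 1.81596/0.559193 ≈ 3.24747

b = 3.247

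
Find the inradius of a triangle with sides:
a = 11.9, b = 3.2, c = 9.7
r = Area/s where s is the semi-perimeter.
s = (11.9 + 3.2 + 9.7)/2 = 24.8/2 = 12.4
Area = √(s(s−a)(s−b)(s−c)) = √(12.4·0.5·9.2·2.7) ≈ √154.008 ≈ 12.41
r ≈ 12.41/12.4 ≈ 1.00081

r = 1.001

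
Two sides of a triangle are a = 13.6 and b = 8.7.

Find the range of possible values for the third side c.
Triangle inequality: |a − b| < c < a + b
|a − b| = |13.6 − 8.7| = 4.9
a + b = 13.6 + 8.7 = 22.3

4.9 < c < 22.3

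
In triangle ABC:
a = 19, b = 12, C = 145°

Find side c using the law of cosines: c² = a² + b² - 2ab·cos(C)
c² = 19² + 12² − 2·19·12·cos(145°)
cos(145°) ≈ -0.819152
c² ≈ 361 + 144 − 456·(-0.819152) ≈ 505 + 373.533 ≈ 878.533
c ≈ √878.533 ≈ 29.6401

c = 29.64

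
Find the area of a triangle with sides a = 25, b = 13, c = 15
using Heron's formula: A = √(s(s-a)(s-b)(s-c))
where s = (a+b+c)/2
s = (25 + 13 + 15)/2 = 53/2 = 26.5
s − a = 1.5, s − b = 13.5, s − c = 11.5
s(s−a)(s−b)(s−c) = 26.5·1.5·13.5·11.5 = 6171.1875
Area = √6171.1875 ≈ 78.5569

s = 26.5, Area = 78.56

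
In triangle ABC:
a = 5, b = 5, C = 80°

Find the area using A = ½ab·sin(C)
A = ½·a·b·sin(C) = ½·5·5·sin(80°)
sin(80°) ≈ 0.984808
A ≈ ½·25·0.984808 = 12.5·0.984808 ≈ 12.3101

Area = 12.31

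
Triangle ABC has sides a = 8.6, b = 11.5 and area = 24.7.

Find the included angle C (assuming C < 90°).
Area = ½·a·b·sin(C)  ⇒  sin(C) = 2·Area/(a·b) = 2·24.7/(8.6·11.5) = 49.4/98.9 ≈ 0.499494
C = arcsin(0.499494) ≈ 29.9666° (taking the acute solution since C < 90°)

C = 29.97°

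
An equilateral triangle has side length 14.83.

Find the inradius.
r = Area/s with s the semi-perimeter.
Area = (√3/4)·14.83² = (√3/4)·219.9289 ≈ 0.433013·219.9289 ≈ 95.232
s = 3·14.83/2 = 22.245
r ≈ 95.232/22.245 ≈ 4.28105
(Equivalently r = side/(2√3) = 14.83/3.4641 ≈ 4.28105.)

r = 4.281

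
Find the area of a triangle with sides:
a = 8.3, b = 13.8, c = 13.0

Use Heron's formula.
s = (8.3 + 13.8 + 13.0)/2 = 35.1/2 = 17.55
s − a = 9.25, s − b = 3.75, s − c = 4.55
s(s−a)(s−b)(s−c) = 17.55·9.25·3.75·4.55 ≈ 2769.88
Area = √2769.88 ≈ 52.6297

Area = 52.63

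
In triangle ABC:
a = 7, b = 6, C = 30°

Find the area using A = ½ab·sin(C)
A = ½·a·b·sin(C) = ½·7·6·sin(30°)
sin(30°) ≈ 0.5
A ≈ ½·42·0.5 = 21·0.5 ≈ 10.5

Area = 10.5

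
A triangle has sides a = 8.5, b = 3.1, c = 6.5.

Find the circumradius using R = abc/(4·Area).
First find the area with Heron's formula.
s = (8.5 + 3.1 + 6.5)/2 = 9.05
Area = √(s(s−a)(s−b)(s−c)) = √(9.05·0.55·5.95·2.55) ≈ √75.5211 ≈ 8.69029
abc = 8.5·3.1·6.5 = 171.275
R = abc/(4·Area) ≈ 171.275/(4·8.69029) = 171.275/34.7612 ≈ 4.9272

R = 4.927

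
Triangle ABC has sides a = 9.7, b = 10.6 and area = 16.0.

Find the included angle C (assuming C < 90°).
Area = ½·a·b·sin(C)  ⇒  sin(C) = 2·Area/(a·b) = 2·16.0/(9.7·10.6) = 32/102.82 ≈ 0.311223
C = arcsin(0.311223) ≈ 18.133° (taking the acute solution since C < 90°)

C = 18.13°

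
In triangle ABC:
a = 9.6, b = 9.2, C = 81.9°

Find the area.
Two sides and the included angle (SAS): A = ½·a·b·sin(C) = ½·9.6·9.2·sin(81.9°)
sin(81.9°) ≈ 0.990024
A ≈ ½·88.32·0.990024 = 44.16·0.990024 ≈ 43.7194

Area = 43.72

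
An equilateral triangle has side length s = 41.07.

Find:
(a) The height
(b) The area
(a) The height splits the triangle into two 30-60-90 halves: h = s·√3/2 = 41.07·1.73205/2 ≈ 71.1353/2 ≈ 35.5677
(b) Area = (√3/4)·s² = (√3/4)·41.07² = (√3/4)·1686.7449 ≈ 0.433013·1686.7449 ≈ 730.382

Height = 35.57, Area = 730.4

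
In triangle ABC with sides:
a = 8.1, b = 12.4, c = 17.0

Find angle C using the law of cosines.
c² = a² + b² − 2ab·cos(C)  ⇒  cos(C) = (a² + b² − c²)/(2ab)
cos(C) = (8.1² + 12.4² − 17.0²)/(2·8.1·12.4) = (65.61 + 153.76 − 289)/200.88 = -69.63/200.88 ≈ -0.346625
C = arccos(-0.346625) ≈ 110.281°

C = 110.3°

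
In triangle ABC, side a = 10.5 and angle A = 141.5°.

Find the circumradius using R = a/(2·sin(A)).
R = a/(2·sin(A)) = 10.5/(2·sin(141.5°))
sin(141.5°) ≈ 0.622515
R ≈ 10.5/(2·0.622515) = 10.5/1.24503 ≈ 8.43354

R = 8.434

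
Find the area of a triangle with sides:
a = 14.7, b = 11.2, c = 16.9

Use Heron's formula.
s = (14.7 + 11.2 + 16.9)/2 = 42.8/2 = 21.4
s − a = 6.7, s − b = 10.2, s − c = 4.5
s(s−a)(s−b)(s−c) = 21.4·6.7·10.2·4.5 ≈ 6581.14
Area = √6581.14 ≈ 81.1242

Area = 81.12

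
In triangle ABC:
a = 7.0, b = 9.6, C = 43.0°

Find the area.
Two sides and the included angle (SAS): A = ½·a·b·sin(C) = ½·7.0·9.6·sin(43.0°)
sin(43.0°) ≈ 0.681998
A ≈ ½·67.2·0.681998 = 33.6·0.681998 ≈ 22.9151

Area = 22.92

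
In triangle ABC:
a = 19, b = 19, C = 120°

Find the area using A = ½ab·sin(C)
A = ½·a·b·sin(C) = ½·19·19·sin(120°)
sin(120°) ≈ 0.866025
A ≈ ½·361·0.866025 = 180.5·0.866025 ≈ 156.318

Area = 156.3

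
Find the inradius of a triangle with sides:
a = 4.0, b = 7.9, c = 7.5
r = Area/s where s is the semi-perimeter.
s = (4.0 + 7.9 + 7.5)/2 = 19.4/2 = 9.7
Area = √(s(s−a)(s−b)(s−c)) = √(9.7·5.7·1.8·2.2) ≈ √218.948 ≈ 14.7969
r ≈ 14.7969/9.7 ≈ 1.52545

r = 1.525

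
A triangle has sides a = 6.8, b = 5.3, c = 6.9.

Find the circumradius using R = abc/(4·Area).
First find the area with Heron's formula.
s = (6.8 + 5.3 + 6.9)/2 = 9.5
Area = √(s(s−a)(s−b)(s−c)) = √(9.5·2.7·4.2·2.6) ≈ √280.098 ≈ 16.7361
abc = 6.8·5.3·6.9 = 248.676
R = abc/(4·Area) ≈ 248.676/(4·16.7361) = 248.676/66.9445 ≈ 3.71466

R = 3.715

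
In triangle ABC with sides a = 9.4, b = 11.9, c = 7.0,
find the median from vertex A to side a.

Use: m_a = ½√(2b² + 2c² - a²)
m_a = ½√(2·11.9² + 2·7.0² − 9.4²) = ½√(2·141.61 + 2·49 − 88.36) = ½√(283.22 + 98 − 88.36) = ½√292.86
√292.86 ≈ 17.1132, so m_a ≈ 8.55658

m_a = 8.557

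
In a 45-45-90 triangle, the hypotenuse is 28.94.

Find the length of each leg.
In a 45-45-90 triangle hypotenuse = leg·√2, so leg = hypotenuse/√2.
Leg = 28.94/√2 ≈ 28.94/1.41421 ≈ 20.4637

Each leg = 20.46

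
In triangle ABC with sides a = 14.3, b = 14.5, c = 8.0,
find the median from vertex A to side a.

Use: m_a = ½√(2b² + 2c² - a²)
m_a = ½√(2·14.5² + 2·8.0² − 14.3²) = ½√(2·210.25 + 2·64 − 204.49) = ½√(420.5 + 128 − 204.49) = ½√344.01
√344.01 ≈ 18.5475, so m_a ≈ 9.27375

m_a = 9.274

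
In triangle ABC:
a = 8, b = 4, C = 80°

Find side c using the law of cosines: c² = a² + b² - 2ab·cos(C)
c² = 8² + 4² − 2·8·4·cos(80°)
cos(80°) ≈ 0.173648
c² ≈ 64 + 16 − 64·(0.173648) ≈ 80 − 11.1135 ≈ 68.8865
c ≈ √68.8865 ≈ 8.29979

c = 8.3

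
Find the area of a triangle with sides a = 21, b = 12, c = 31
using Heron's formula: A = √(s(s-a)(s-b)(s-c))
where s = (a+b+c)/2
s = (21 + 12 + 31)/2 = 64/2 = 32
s − a = 11, s − b = 20, s − c = 1
s(s−a)(s−b)(s−c) = 32·11·20·1 = 7040
Area = √7040 ≈ 83.9047

s = 32.0, Area = 83.9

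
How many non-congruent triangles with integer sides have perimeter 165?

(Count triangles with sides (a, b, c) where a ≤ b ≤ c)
Let a ≤ b ≤ c with a + b + c = 165. The only binding inequality is a + b > c, i.e. 165 − c > c, so c < 165/2; and c ≥ 165/3 since c is the largest side.
So 55 ≤ c ≤ 82. For each c, b runs from ⌈(165 − c)/2⌉ up to c (then a = 165 − b − c satisfies 1 ≤ a ≤ b automatically), giving c − ⌈(165 − c)/2⌉ + 1 choices.
Summing over c: 1 + 2 + 4 + 5 + … + 40 + 41  (28 terms, c = 55, …, 82) = 588
Check (closed form: nearest integer to p²/48 for even p, (p+3)²/48 for odd p): (165+3)²/48 = 168²/48 = 28224/48 ≈ 588.00 → 588

588 triangles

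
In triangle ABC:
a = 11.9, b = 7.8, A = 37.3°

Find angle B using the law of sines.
a/sin(A) = b/sin(B)  ⇒  sin(B) = b·sin(A)/a = 7.8·sin(37.3°)/11.9
sin(37.3°) ≈ 0.605988
sin(B) ≈ 7.8·0.605988/11.9 ≈ 4.72671/11.9 ≈ 0.397202
B = arcsin(0.397202) ≈ 23.4034°
(Since b ≤ a we need B ≤ A, so the obtuse alternative 180° − 23.4034° ≈ 156.597° is rejected.)

B = 23.4°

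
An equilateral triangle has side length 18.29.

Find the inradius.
r = Area/s with s the semi-perimeter.
Area = (√3/4)·18.29² = (√3/4)·334.5241 ≈ 0.433013·334.5241 ≈ 144.853
s = 3·18.29/2 = 27.435
r ≈ 144.853/27.435 ≈ 5.27987
(Equivalently r = side/(2√3) = 18.29/3.4641 ≈ 5.27987.)

r = 5.28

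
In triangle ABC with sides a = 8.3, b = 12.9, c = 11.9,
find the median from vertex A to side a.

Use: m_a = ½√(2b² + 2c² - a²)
m_a = ½√(2·12.9² + 2·11.9² − 8.3²) = ½√(2·166.41 + 2·141.61 − 68.89) = ½√(332.82 + 283.22 − 68.89) = ½√547.15
√547.15 ≈ 23.3912, so m_a ≈ 11.6956

m_a = 11.7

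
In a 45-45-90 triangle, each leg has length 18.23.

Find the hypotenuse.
In a 45-45-90 triangle the sides are in ratio 1 : 1 : √2, so hypotenuse = leg·√2.
Hypotenuse = 18.23·√2 ≈ 18.23·1.41421 ≈ 25.7811

Hypotenuse = 18.23√2 = 25.78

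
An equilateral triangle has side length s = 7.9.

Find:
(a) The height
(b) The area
(a) The height splits the triangle into two 30-60-90 halves: h = s·√3/2 = 7.9·1.73205/2 ≈ 13.6832/2 ≈ 6.8416
(b) Area = (√3/4)·s² = (√3/4)·7.9² = (√3/4)·62.41 ≈ 0.433013·62.41 ≈ 27.0243

Height = 6.842, Area = 27.02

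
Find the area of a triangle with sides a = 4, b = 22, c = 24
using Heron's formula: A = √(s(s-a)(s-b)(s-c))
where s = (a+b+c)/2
s = (4 + 22 + 24)/2 = 50/2 = 25
s − a = 21, s − b = 3, s − c = 1
s(s−a)(s−b)(s−c) = 25·21·3·1 = 1575
Area = √1575 ≈ 39.6863

s = 25.0, Area = 39.69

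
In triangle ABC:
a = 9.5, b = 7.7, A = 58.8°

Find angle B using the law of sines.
a/sin(A) = b/sin(B)  ⇒  sin(B) = b·sin(A)/a = 7.7·sin(58.8°)/9.5
sin(58.8°) ≈ 0.855364
sin(B) ≈ 7.7·0.855364/9.5 ≈ 6.5863/9.5 ≈ 0.693295
B = arcsin(0.693295) ≈ 43.8915°
(Since b ≤ a we need B ≤ A, so the obtuse alternative 180° − 43.8915° ≈ 136.108° is rejected.)

B = 43.89°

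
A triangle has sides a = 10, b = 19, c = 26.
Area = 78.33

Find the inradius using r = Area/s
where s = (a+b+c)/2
s = (10 + 19 + 26)/2 = 55/2 = 27.5
r = Area/s = 78.33/27.5 ≈ 2.84836

r = 2.848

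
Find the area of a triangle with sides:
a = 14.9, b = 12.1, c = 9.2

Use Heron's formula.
s = (14.9 + 12.1 + 9.2)/2 = 36.2/2 = 18.1
s − a = 3.2, s − b = 6, s − c = 8.9
s(s−a)(s−b)(s−c) = 18.1·3.2·6·8.9 ≈ 3092.93
Area = √3092.93 ≈ 55.6141

Area = 55.61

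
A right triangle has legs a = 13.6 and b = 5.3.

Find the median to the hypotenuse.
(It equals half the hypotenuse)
Hypotenuse c = √(a² + b²) = √(184.96 + 28.09) = √213.05 ≈ 14.5962
Median to hypotenuse = c/2 ≈ 14.5962/2 ≈ 7.29812

Median = 7.298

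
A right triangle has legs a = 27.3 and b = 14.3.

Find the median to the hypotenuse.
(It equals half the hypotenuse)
Hypotenuse c = √(a² + b²) = √(745.29 + 204.49) = √949.78 ≈ 30.8185
Median to hypotenuse = c/2 ≈ 30.8185/2 ≈ 15.4093

Median = 15.41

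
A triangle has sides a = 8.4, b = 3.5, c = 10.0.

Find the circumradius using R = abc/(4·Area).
First find the area with Heron's formula.
s = (8.4 + 3.5 + 10.0)/2 = 10.95
Area = √(s(s−a)(s−b)(s−c)) = √(10.95·2.55·7.45·0.95) ≈ √197.621 ≈ 14.0578
abc = 8.4·3.5·10.0 = 294
R = abc/(4·Area) ≈ 294/(4·14.0578) = 294/56.2312 ≈ 5.22842

R = 5.228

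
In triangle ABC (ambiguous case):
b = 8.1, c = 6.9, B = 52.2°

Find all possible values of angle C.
b/sin(B) = c/sin(C)  ⇒  sin(C) = c·sin(B)/b = 6.9·sin(52.2°)/8.1
sin(52.2°) ≈ 0.790155
sin(C) ≈ 6.9·0.790155/8.1 ≈ 5.45207/8.1 ≈ 0.673095
Candidate 1: C₁ = arcsin(0.673095) ≈ 42.3064°  →  A = 180° − 52.2° − 42.3064° ≈ 85.4936° > 0, valid
Candidate 2: C₂ = 180° − C₁ ≈ 137.694°  →  A = 180° − 52.2° − 137.694° ≈ -9.8936° ≤ 0, not a valid triangle

C = 42.31° (one solution)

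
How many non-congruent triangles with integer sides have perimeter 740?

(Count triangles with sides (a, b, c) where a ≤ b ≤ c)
Let a ≤ b ≤ c with a + b + c = 740. The only binding inequality is a + b > c, i.e. 740 − c > c, so c < 740/2; and c ≥ 740/3 since c is the largest side.
So 247 ≤ c ≤ 369. For each c, b runs from ⌈(740 − c)/2⌉ up to c (then a = 740 − b − c satisfies 1 ≤ a ≤ b automatically), giving c − ⌈(740 − c)/2⌉ + 1 choices.
Summing over c: 1 + 3 + 4 + 6 + … + 183 + 184  (123 terms, c = 247, …, 369) = 11408
Check (closed form: nearest integer to p²/48 for even p, (p+3)²/48 for odd p): 740²/48 = 547600/48 ≈ 11408.33 → 11408

11408 triangles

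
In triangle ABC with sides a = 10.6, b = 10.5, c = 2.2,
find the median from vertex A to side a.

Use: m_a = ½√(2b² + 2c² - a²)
m_a = ½√(2·10.5² + 2·2.2² − 10.6²) = ½√(2·110.25 + 2·4.84 − 112.36) = ½√(220.5 + 9.68 − 112.36) = ½√117.82
√117.82 ≈ 10.8545, so m_a ≈ 5.42725

m_a = 5.427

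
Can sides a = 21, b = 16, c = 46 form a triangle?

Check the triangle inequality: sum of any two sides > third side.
a + b vs c: 21 + 16 = 37 ≤ 46  ✗
a + c vs b: 21 + 46 = 67 > 16  ✓
b + c vs a: 16 + 46 = 62 > 21  ✓

No: 21 + 16 = 37 is not > 46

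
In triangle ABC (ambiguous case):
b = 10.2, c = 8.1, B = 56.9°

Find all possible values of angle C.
b/sin(B) = c/sin(C)  ⇒  sin(C) = c·sin(B)/b = 8.1·sin(56.9°)/10.2
sin(56.9°) ≈ 0.837719
sin(C) ≈ 8.1·0.837719/10.2 ≈ 6.78552/10.2 ≈ 0.665247
Candidate 1: C₁ = arcsin(0.665247) ≈ 41.7013°  →  A = 180° − 56.9° − 41.7013° ≈ 81.3987° > 0, valid
Candidate 2: C₂ = 180° − C₁ ≈ 138.299°  →  A = 180° − 56.9° − 138.299° ≈ -15.1987° ≤ 0, not a valid triangle

C = 41.7° (one solution)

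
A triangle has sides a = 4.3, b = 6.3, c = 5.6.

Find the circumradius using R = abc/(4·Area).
First find the area with Heron's formula.
s = (4.3 + 6.3 + 5.6)/2 = 8.1
Area = √(s(s−a)(s−b)(s−c)) = √(8.1·3.8·1.8·2.5) ≈ √138.51 ≈ 11.769
abc = 4.3·6.3·5.6 = 151.704
R = abc/(4·Area) ≈ 151.704/(4·11.769) = 151.704/47.0761 ≈ 3.22253

R = 3.223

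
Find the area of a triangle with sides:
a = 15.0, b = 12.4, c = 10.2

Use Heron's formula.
s = (15.0 + 12.4 + 10.2)/2 = 37.6/2 = 18.8
s − a = 3.8, s − b = 6.4, s − c = 8.6
s(s−a)(s−b)(s−c) = 18.8·3.8·6.4·8.6 ≈ 3932.06
Area = √3932.06 ≈ 62.7061

Area = 62.71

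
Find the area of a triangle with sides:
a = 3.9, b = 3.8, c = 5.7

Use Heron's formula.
s = (3.9 + 3.8 + 5.7)/2 = 13.4/2 = 6.7
s − a = 2.8, s − b = 2.9, s − c = 1
s(s−a)(s−b)(s−c) = 6.7·2.8·2.9·1 ≈ 54.404
Area = √54.404 ≈ 7.37591

Area = 7.376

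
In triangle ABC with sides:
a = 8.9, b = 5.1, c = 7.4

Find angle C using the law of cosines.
c² = a² + b² − 2ab·cos(C)  ⇒  cos(C) = (a² + b² − c²)/(2ab)
cos(C) = (8.9² + 5.1² − 7.4²)/(2·8.9·5.1) = (79.21 + 26.01 − 54.76)/90.78 = 50.46/90.78 ≈ 0.555849
C = arccos(0.555849) ≈ 56.2308°

C = 56.23°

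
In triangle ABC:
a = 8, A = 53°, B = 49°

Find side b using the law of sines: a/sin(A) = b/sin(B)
a/sin(A) = b/sin(B)  ⇒  b = a·sin(B)/sin(A) = 8·sin(49°)/sin(53°)
sin(49°) ≈ 0.75471, sin(53°) ≈ 0.798636
b ≈ 8·0.75471/0.798636 ≈ 6.03768/0.798636 ≈ 7.55999

b = 7.56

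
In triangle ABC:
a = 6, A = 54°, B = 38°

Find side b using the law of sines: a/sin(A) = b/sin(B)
a/sin(A) = b/sin(B)  ⇒  b = a·sin(B)/sin(A) = 6·sin(38°)/sin(54°)
sin(38°) ≈ 0.615661, sin(54°) ≈ 0.809017
b ≈ 6·0.615661/0.809017 ≈ 3.69397/0.809017 ≈ 4.566

b = 4.566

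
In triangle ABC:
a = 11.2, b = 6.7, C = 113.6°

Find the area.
Two sides and the included angle (SAS): A = ½·a·b·sin(C) = ½·11.2·6.7·sin(113.6°)
sin(113.6°) ≈ 0.916363
A ≈ ½·75.04·0.916363 = 37.52·0.916363 ≈ 34.3819

Area = 34.38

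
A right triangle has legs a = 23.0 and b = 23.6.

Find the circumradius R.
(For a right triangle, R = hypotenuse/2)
Hypotenuse c = √(a² + b²) = √(529 + 556.96) = √1085.96 ≈ 32.9539
R = c/2 ≈ 32.9539/2 ≈ 16.477

R = 16.48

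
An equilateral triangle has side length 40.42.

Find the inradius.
r = Area/s with s the semi-perimeter.
Area = (√3/4)·40.42² = (√3/4)·1633.7764 ≈ 0.433013·1633.7764 ≈ 707.446
s = 3·40.42/2 = 60.63
r ≈ 707.446/60.63 ≈ 11.6682
(Equivalently r = side/(2√3) = 40.42/3.4641 ≈ 11.6682.)

r = 11.67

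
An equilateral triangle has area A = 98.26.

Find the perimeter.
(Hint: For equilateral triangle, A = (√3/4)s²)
A = (√3/4)s²  ⇒  s² = 4A/√3 = 4·98.26/√3 = 393.04/1.73205 ≈ 226.922
s ≈ √226.922 ≈ 15.0639
Perimeter = 3s ≈ 3·15.0639 ≈ 45.1918

Perimeter = 45.19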